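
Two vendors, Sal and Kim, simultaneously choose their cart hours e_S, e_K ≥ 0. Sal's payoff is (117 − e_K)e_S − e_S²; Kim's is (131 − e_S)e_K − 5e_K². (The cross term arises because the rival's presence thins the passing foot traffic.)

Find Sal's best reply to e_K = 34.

41.5

Expanding Sal's payoff: 117e_S − e_Ke_S − e_S².
∂π/∂e_S = 117 − e_K − 2e_S = 0, so e_S = 58.5 − 0.5e_K.
At e_K = 34: e_S = 58.5 − 0.5·34 = 41.5.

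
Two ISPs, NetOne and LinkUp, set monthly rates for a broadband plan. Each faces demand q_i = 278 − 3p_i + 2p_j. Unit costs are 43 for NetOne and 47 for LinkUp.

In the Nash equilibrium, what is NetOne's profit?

NetOne's profit: π = (p_{NetOne} − 43)(278 − 3p_{NetOne} + 2p_{LinkUp}).
∂π/∂p_{NetOne} = 407 − 6p_{NetOne} + 2p_{LinkUp} = 0 ⇒ p_{NetOne} = 407/6 + (1/3)p_{LinkUp}.
Similarly p_{LinkUp} = 419/6 + (1/3)p_{NetOne}.
Plugging p_{LinkUp} into NetOne's best response: p_{NetOne} = 407/6 + (1/3)(419/6 + (1/3)p_{NetOne}) ⇒ (8/9)p_{NetOne} = 820/9, so p_{NetOne} = 102.5.
Then p_{LinkUp} = 419/6 + (1/3)·102.5 = 104.
q_{NetOne} = 278 − 3·102.5 + 2·104 = 178.5.
Profit = (102.5 − 43)·178.5 = 10620.75.

10620.75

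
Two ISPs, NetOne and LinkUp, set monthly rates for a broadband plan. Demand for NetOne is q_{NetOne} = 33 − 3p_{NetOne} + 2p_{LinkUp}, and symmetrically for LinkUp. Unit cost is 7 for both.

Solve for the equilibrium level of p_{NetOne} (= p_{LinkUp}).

13.5

NetOne's profit: π = (p_{NetOne} − 7)(33 − 3p_{NetOne} + 2p_{LinkUp}).
∂π/∂p_{NetOne} = 54 − 6p_{NetOne} + 2p_{LinkUp} = 0 ⇒ p_{NetOne} = 9 + (1/3)p_{LinkUp}.
The game is symmetric, so in equilibrium p_{LinkUp} = p_{NetOne}: the reaction function gives (2/3)p_{NetOne} = 9, hence p_{NetOne} = 13.5.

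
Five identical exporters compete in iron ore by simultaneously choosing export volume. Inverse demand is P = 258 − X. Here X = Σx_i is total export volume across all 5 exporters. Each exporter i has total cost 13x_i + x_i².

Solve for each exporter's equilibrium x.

A representative exporter's profit is π_i = x_i(258 − X) − 13x_i − x_i², with X = x_i + Σ_{j≠i} x_j.
First-order condition: 245 − 4x_i − Σ_{j≠i} x_j = 0.
In a symmetric equilibrium every exporter chooses the same x, so Σ_{j≠i} x_j = 4x. The condition becomes 245 − 8x = 0, giving x = 245/8 = 30.625.

30.625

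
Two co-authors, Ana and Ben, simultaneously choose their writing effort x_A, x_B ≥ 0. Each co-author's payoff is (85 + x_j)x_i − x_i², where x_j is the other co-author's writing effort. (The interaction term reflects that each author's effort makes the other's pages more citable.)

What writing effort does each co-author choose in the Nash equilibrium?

Ana's payoff is (85 + x_B)x_A − x_A².
∂π/∂x_A = 85 + x_B − 2x_A = 0, so x_A = 42.5 + 0.5x_B.
The game is symmetric, so in equilibrium x_B = x_A: the reaction function gives 0.5x_A = 42.5, hence x_A = 85.

85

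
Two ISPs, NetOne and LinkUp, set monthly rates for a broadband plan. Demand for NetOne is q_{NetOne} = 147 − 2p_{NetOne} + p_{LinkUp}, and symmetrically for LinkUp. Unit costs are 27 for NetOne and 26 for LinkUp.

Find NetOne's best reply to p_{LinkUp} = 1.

50.5

NetOne's profit: π = (p_{NetOne} − 27)(147 − 2p_{NetOne} + p_{LinkUp}).
∂π/∂p_{NetOne} = 201 − 4p_{NetOne} + p_{LinkUp} = 0 ⇒ p_{NetOne} = 50.25 + 0.25p_{LinkUp}.
At p_{LinkUp} = 1: p_{NetOne} = 50.25 + 0.25·1 = 50.5.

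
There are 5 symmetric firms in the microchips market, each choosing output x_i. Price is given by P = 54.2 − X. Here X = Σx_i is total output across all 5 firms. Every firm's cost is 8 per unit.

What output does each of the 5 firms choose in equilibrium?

A representative firm's profit is π_i = x_i(54.2 − X) − 8x_i, with X = x_i + Σ_{j≠i} x_j.
First-order condition: 46.2 − 2x_i − Σ_{j≠i} x_j = 0.
Imposing symmetry (x_j = x for all j) turns Σ_{j≠i} x_j into 4x, so 46.2 = 6x and x = 7.7.

7.7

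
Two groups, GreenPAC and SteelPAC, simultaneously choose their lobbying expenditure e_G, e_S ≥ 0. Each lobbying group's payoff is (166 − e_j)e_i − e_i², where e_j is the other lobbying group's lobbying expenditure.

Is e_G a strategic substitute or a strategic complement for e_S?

GreenPAC's payoff is (166 − e_S)e_G − e_G².
∂π/∂e_G = 166 − e_S − 2e_G = 0, so e_G = 83 − 0.5e_S.
The best-response slope de_G/de_S = −0.5 < 0: the reaction function is downward-sloping, so the choices are strategic substitutes.

strategic substitutes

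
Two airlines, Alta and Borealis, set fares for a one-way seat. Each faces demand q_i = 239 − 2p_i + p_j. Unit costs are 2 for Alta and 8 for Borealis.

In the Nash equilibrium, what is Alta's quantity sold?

Alta's profit: π = (p_{Alta} − 2)(239 − 2p_{Alta} + p_{Borealis}).
∂π/∂p_{Alta} = 243 − 4p_{Alta} + p_{Borealis} = 0 ⇒ p_{Alta} = 60.75 + 0.25p_{Borealis}.
Similarly p_{Borealis} = 63.75 + 0.25p_{Alta}.
Solving the two reaction functions simultaneously: (1 − (0.25)(0.25))p_{Alta} = 60.75 + 0.25·63.75, so 0.9375p_{Alta} = 76.6875 and p_{Alta} = 81.8.
Then p_{Borealis} = 63.75 + 0.25·81.8 = 84.2.
q_{Alta} = 239 − 2·81.8 + 84.2 = 159.6.

159.6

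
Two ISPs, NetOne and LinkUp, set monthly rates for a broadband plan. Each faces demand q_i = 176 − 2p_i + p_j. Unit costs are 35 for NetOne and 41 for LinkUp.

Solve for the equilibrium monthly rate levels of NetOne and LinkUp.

NetOne's profit: π = (p_{NetOne} − 35)(176 − 2p_{NetOne} + p_{LinkUp}).
∂π/∂p_{NetOne} = 246 − 4p_{NetOne} + p_{LinkUp} = 0 ⇒ p_{NetOne} = 61.5 + 0.25p_{LinkUp}.
Similarly p_{LinkUp} = 64.5 + 0.25p_{NetOne}.
Substituting the second reaction function into the first: p_{NetOne} = 61.5 + 0.25(64.5 + 0.25p_{NetOne}), which gives 0.9375p_{NetOne} = 77.625 ⇒ p_{NetOne} = 82.8.
Then p_{LinkUp} = 64.5 + 0.25·82.8 = 85.2.

82.8, 85.2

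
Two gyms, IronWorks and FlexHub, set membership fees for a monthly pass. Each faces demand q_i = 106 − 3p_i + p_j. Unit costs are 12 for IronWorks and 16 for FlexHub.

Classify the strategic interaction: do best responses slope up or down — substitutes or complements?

strategic complements

IronWorks's profit: π = (p_{IronWorks} − 12)(106 − 3p_{IronWorks} + p_{FlexHub}).
∂π/∂p_{IronWorks} = 142 − 6p_{IronWorks} + p_{FlexHub} = 0 ⇒ p_{IronWorks} = 71/3 + (1/6)p_{FlexHub}.
The best-response slope dp_{IronWorks}/dp_{FlexHub} = 1/6 > 0: the reaction function is upward-sloping, so the choices are strategic complements.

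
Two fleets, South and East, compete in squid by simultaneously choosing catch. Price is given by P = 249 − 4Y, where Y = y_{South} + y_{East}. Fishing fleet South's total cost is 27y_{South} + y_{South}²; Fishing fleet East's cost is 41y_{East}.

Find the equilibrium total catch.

Fishing fleet South's profit: π = y_{South}(249 − 4(y_{South} + y_{East})) − 27y_{South} − y_{South}².
∂π/∂y_{South} = 222 − 10y_{South} − 4y_{East} = 0, so y_{South} = 22.2 − 0.4y_{East}.
For East: ∂π/∂y_{East} = 208 − 8y_{East} − 4y_{South} = 0 ⇒ y_{East} = 26 − 0.5y_{South}.
Solving the two reaction functions simultaneously: (1 − (−0.4)(−0.5))y_{South} = 22.2 − 0.4·26, so 0.8y_{South} = 11.8 and y_{South} = 14.75.
Then y_{East} = 26 − 0.5·14.75 = 18.625.
Total catch: 14.75 + 18.625 = 33.375.

33.375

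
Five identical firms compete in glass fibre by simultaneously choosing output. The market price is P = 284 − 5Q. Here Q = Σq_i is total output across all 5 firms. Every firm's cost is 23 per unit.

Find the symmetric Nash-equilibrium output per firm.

8.7

A representative firm's profit is π_i = q_i(284 − 5Q) − 23q_i, with Q = q_i + Σ_{j≠i} q_j.
First-order condition: 261 − 10q_i − 5Σ_{j≠i} q_j = 0.
With identical firms, set every q_j = q: then 261 − 10q − 20q = 0, i.e. q = 261/30 = 8.7.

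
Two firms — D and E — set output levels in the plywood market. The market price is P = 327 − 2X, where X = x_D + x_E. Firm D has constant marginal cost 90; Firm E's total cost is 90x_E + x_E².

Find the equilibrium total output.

Firm D's profit: π = x_D(327 − 2(x_D + x_E)) − 90x_D.
∂π/∂x_D = 237 − 4x_D − 2x_E = 0, so x_D = 59.25 − 0.5x_E.
For E: ∂π/∂x_E = 237 − 6x_E − 2x_D = 0 ⇒ x_E = 39.5 − (1/3)x_D.
Substituting the second reaction function into the first: x_D = 59.25 − 0.5(39.5 − (1/3)x_D), which gives (5/6)x_D = 39.5 ⇒ x_D = 47.4.
Then x_E = 39.5 − (1/3)·47.4 = 23.7.
Total output: 47.4 + 23.7 = 71.1.

71.1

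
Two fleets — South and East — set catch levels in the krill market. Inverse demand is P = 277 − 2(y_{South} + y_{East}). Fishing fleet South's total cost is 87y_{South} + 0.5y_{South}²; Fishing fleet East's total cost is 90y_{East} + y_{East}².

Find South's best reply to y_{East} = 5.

Fishing fleet South's profit: π = y_{South}(277 − 2(y_{South} + y_{East})) − 87y_{South} − 0.5y_{South}².
∂π/∂y_{South} = 190 − 5y_{South} − 2y_{East} = 0, so y_{South} = 38 − 0.4y_{East}.
At y_{East} = 5: y_{South} = 38 − 0.4·5 = 36.

36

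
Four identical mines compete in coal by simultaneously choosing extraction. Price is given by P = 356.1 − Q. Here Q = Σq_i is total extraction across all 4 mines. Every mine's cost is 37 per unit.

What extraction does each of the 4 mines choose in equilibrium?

63.82

A representative mine's profit is π_i = q_i(356.1 − Q) − 37q_i, with Q = q_i + Σ_{j≠i} q_j.
First-order condition: 319.1 − 2q_i − Σ_{j≠i} q_j = 0.
Imposing symmetry (q_j = q for all j) turns Σ_{j≠i} q_j into 3q, so 319.1 = 5q and q = 63.82.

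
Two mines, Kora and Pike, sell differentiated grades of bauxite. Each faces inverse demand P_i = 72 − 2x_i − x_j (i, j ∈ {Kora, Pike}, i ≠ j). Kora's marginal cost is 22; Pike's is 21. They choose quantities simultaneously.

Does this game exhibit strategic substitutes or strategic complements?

strategic substitutes

Mine Kora's profit: π = x_{Kora}(72 − 2x_{Kora} − x_{Pike}) − 22x_{Kora}.
∂π/∂x_{Kora} = 50 − 4x_{Kora} − x_{Pike} = 0 ⇒ x_{Kora} = 12.5 − 0.25x_{Pike}.
The best-response slope dx_{Kora}/dx_{Pike} = −0.25 < 0: the reaction function is downward-sloping, so the choices are strategic substitutes.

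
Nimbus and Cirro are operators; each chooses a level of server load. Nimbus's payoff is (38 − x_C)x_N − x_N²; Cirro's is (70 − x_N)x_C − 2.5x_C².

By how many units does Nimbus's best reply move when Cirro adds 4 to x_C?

-2

Expanding Nimbus's payoff: 38x_N − x_Cx_N − x_N².
∂π/∂x_N = 38 − x_C − 2x_N = 0, so x_N = 19 − 0.5x_C.
The reaction-function slope is −0.5, so a 4-unit rise in x_C moves x_N by −0.5 × 4 = −2. Nimbus's best response falls — the actions are strategic substitutes.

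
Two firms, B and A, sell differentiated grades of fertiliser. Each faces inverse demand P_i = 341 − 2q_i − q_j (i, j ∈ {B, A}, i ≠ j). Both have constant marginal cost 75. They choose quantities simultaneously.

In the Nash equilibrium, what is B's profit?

Firm B's profit: π = q_B(341 − 2q_B − q_A) − 75q_B.
∂π/∂q_B = 266 − 4q_B − q_A = 0 ⇒ q_B = 66.5 − 0.25q_A.
Setting q_B = q_A in the reaction function: q_B = 66.5 − 0.25q_B, so q_B = 66.5 / 1.25 = 53.2.
P_B = 341 − 2·53.2 − 53.2 = 181.4.
Profit = (181.4 − 75)·53.2 = 5660.48.

5660.48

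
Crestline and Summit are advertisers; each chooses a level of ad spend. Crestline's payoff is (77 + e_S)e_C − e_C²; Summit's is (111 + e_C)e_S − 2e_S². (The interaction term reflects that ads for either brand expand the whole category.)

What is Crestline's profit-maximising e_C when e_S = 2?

39.5

Expanding Crestline's payoff: 77e_C + e_Se_C − e_C².
∂π/∂e_C = 77 + e_S − 2e_C = 0, so e_C = 38.5 + 0.5e_S.
At e_S = 2: e_C = 38.5 + 0.5·2 = 39.5.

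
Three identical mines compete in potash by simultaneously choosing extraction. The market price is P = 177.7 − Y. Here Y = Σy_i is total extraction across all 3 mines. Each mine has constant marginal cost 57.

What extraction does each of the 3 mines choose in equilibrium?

30.175

A representative mine's profit is π_i = y_i(177.7 − Y) − 57y_i, with Y = y_i + Σ_{j≠i} y_j.
First-order condition: 120.7 − 2y_i − Σ_{j≠i} y_j = 0.
With identical mines, set every y_j = y: then 120.7 − 2y − 2y = 0, i.e. y = 120.7/4 = 30.175.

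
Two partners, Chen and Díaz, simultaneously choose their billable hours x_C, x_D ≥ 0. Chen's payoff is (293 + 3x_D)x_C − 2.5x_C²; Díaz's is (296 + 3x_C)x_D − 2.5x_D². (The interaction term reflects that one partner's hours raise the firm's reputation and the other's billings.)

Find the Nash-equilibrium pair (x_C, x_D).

Expanding Chen's payoff: 293x_C + 3x_Dx_C − 2.5x_C².
∂π/∂x_C = 293 + 3x_D − 5x_C = 0, so x_C = 58.6 + 0.6x_D.
Likewise for Díaz: x_D = 59.2 + 0.6x_C.
Solving the two reaction functions simultaneously: (1 − (0.6)(0.6))x_C = 58.6 + 0.6·59.2, so 0.64x_C = 94.12 and x_C = 147.0625.
Then x_D = 59.2 + 0.6·147.0625 = 147.4375.

147.0625, 147.4375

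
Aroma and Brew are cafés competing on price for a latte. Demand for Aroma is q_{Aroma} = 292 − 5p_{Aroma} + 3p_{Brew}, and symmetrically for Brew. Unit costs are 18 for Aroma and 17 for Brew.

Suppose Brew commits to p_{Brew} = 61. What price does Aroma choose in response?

Aroma's profit: π = (p_{Aroma} − 18)(292 − 5p_{Aroma} + 3p_{Brew}).
∂π/∂p_{Aroma} = 382 − 10p_{Aroma} + 3p_{Brew} = 0 ⇒ p_{Aroma} = 38.2 + 0.3p_{Brew}.
At p_{Brew} = 61: p_{Aroma} = 38.2 + 0.3·61 = 56.5.

56.5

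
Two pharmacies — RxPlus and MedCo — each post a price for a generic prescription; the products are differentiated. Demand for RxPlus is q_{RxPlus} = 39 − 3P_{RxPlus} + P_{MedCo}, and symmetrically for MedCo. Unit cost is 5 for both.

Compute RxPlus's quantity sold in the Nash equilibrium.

17.4

RxPlus's profit: π = (P_{RxPlus} − 5)(39 − 3P_{RxPlus} + P_{MedCo}).
∂π/∂P_{RxPlus} = 54 − 6P_{RxPlus} + P_{MedCo} = 0 ⇒ P_{RxPlus} = 9 + (1/6)P_{MedCo}.
Setting P_{RxPlus} = P_{MedCo} in the reaction function: P_{RxPlus} = 9 + (1/6)P_{RxPlus}, so P_{RxPlus} = 9 / (5/6) = 10.8.
q_{RxPlus} = 39 − 3·10.8 + 10.8 = 17.4.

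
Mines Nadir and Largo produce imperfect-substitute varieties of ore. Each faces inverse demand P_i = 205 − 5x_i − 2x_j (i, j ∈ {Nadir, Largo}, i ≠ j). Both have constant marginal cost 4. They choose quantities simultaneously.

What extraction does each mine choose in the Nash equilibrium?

16.75

Mine Nadir's profit: π = x_{Nadir}(205 − 5x_{Nadir} − 2x_{Largo}) − 4x_{Nadir}.
∂π/∂x_{Nadir} = 201 − 10x_{Nadir} − 2x_{Largo} = 0 ⇒ x_{Nadir} = 20.1 − 0.2x_{Largo}.
The game is symmetric, so in equilibrium x_{Largo} = x_{Nadir}: the reaction function gives 1.2x_{Nadir} = 20.1, hence x_{Nadir} = 16.75.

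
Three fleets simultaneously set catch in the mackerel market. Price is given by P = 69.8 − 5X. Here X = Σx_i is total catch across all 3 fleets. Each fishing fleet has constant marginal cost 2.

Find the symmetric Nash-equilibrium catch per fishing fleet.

A representative fishing fleet's profit is π_i = x_i(69.8 − 5X) − 2x_i, with X = x_i + Σ_{j≠i} x_j.
First-order condition: 67.8 − 10x_i − 5Σ_{j≠i} x_j = 0.
In a symmetric equilibrium every fishing fleet chooses the same x, so Σ_{j≠i} x_j = 2x. The condition becomes 67.8 − 20x = 0, giving x = 67.8/20 = 3.39.

3.39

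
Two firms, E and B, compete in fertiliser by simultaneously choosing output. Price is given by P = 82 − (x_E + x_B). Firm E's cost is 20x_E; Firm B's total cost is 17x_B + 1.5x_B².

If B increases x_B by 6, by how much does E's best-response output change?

-3

Firm E's profit: π = x_E(82 − (x_E + x_B)) − 20x_E.
∂π/∂x_E = 62 − 2x_E − x_B = 0, so x_E = 31 − 0.5x_B.
The reaction-function slope is −0.5, so a 6-unit rise in x_B moves x_E by −0.5 × 6 = −3. E's best response falls — the actions are strategic substitutes.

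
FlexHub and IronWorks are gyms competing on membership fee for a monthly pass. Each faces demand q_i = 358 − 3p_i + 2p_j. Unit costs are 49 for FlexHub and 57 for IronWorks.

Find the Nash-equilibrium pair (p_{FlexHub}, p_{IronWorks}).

FlexHub's profit: π = (p_{FlexHub} − 49)(358 − 3p_{FlexHub} + 2p_{IronWorks}).
∂π/∂p_{FlexHub} = 505 − 6p_{FlexHub} + 2p_{IronWorks} = 0 ⇒ p_{FlexHub} = 505/6 + (1/3)p_{IronWorks}.
Similarly p_{IronWorks} = 529/6 + (1/3)p_{FlexHub}.
Substituting the second reaction function into the first: p_{FlexHub} = 505/6 + (1/3)(529/6 + (1/3)p_{FlexHub}), which gives (8/9)p_{FlexHub} = 1022/9 ⇒ p_{FlexHub} = 127.75.
Then p_{IronWorks} = 529/6 + (1/3)·127.75 = 130.75.

127.75, 130.75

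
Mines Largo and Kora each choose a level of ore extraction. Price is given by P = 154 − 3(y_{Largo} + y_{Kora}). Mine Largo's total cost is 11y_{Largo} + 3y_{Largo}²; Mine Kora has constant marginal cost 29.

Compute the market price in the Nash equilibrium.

80

Mine Largo's profit: π = y_{Largo}(154 − 3(y_{Largo} + y_{Kora})) − 11y_{Largo} − 3y_{Largo}².
∂π/∂y_{Largo} = 143 − 12y_{Largo} − 3y_{Kora} = 0, so y_{Largo} = 143/12 − 0.25y_{Kora}.
For Kora: ∂π/∂y_{Kora} = 125 − 6y_{Kora} − 3y_{Largo} = 0 ⇒ y_{Kora} = 125/6 − 0.5y_{Largo}.
Plugging y_{Kora} into Largo's best response: y_{Largo} = 143/12 − 0.25(125/6 − 0.5y_{Largo}) ⇒ 0.875y_{Largo} = 161/24, so y_{Largo} = 23/3.
Then y_{Kora} = 125/6 − 0.5·(23/3) = 17.
Equilibrium price: P = 154 − 3·(74/3) = 80.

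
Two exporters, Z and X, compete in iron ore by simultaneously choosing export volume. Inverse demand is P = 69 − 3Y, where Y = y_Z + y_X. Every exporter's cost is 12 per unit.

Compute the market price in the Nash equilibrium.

Exporter Z's profit: π = y_Z(69 − 3(y_Z + y_X)) − 12y_Z.
∂π/∂y_Z = 57 − 6y_Z − 3y_X = 0, so y_Z = 9.5 − 0.5y_X.
By symmetry y_X = y_Z; substituting into the reaction function, 1.5y_Z = 9.5 and y_Z = 19/3.
Equilibrium price: P = 69 − 3·(38/3) = 31.

31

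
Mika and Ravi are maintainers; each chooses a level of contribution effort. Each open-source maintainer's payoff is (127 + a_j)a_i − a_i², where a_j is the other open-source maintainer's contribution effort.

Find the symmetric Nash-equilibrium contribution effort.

127

Mika's payoff is (127 + a_R)a_M − a_M².
∂π/∂a_M = 127 + a_R − 2a_M = 0, so a_M = 63.5 + 0.5a_R.
By symmetry a_R = a_M; substituting into the reaction function, 0.5a_M = 63.5 and a_M = 127.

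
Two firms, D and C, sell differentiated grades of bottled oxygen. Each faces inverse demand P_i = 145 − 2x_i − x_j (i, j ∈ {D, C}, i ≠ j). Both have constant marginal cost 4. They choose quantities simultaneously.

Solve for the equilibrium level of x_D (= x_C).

Firm D's profit: π = x_D(145 − 2x_D − x_C) − 4x_D.
∂π/∂x_D = 141 − 4x_D − x_C = 0 ⇒ x_D = 35.25 − 0.25x_C.
By symmetry x_C = x_D; substituting into the reaction function, 1.25x_D = 35.25 and x_D = 28.2.

28.2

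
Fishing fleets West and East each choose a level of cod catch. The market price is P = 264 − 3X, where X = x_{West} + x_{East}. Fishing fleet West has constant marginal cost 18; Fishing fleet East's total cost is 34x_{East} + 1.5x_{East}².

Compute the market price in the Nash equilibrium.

119.6

Fishing fleet West's profit: π = x_{West}(264 − 3(x_{West} + x_{East})) − 18x_{West}.
∂π/∂x_{West} = 246 − 6x_{West} − 3x_{East} = 0, so x_{West} = 41 − 0.5x_{East}.
For East: ∂π/∂x_{East} = 230 − 9x_{East} − 3x_{West} = 0 ⇒ x_{East} = 230/9 − (1/3)x_{West}.
Solving the two reaction functions simultaneously: (1 − (−0.5)(−1/3))x_{West} = 41 − 0.5·(230/9), so (5/6)x_{West} = 254/9 and x_{West} = 508/15.
Then x_{East} = 230/9 − (1/3)·(508/15) = 214/15.
Equilibrium price: P = 264 − 3·(722/15) = 119.6.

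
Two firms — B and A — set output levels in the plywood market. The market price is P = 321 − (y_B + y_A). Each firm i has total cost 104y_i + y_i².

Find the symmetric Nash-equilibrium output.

43.4

Firm B's profit: π = y_B(321 − (y_B + y_A)) − 104y_B − y_B².
∂π/∂y_B = 217 − 4y_B − y_A = 0, so y_B = 54.25 − 0.25y_A.
By symmetry y_A = y_B; substituting into the reaction function, 1.25y_B = 54.25 and y_B = 43.4.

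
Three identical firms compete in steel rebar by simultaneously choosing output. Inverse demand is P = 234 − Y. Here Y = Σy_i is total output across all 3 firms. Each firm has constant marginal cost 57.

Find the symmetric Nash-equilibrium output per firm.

44.25

A representative firm's profit is π_i = y_i(234 − Y) − 57y_i, with Y = y_i + Σ_{j≠i} y_j.
First-order condition: 177 − 2y_i − Σ_{j≠i} y_j = 0.
Imposing symmetry (y_j = y for all j) turns Σ_{j≠i} y_j into 2y, so 177 = 4y and y = 44.25.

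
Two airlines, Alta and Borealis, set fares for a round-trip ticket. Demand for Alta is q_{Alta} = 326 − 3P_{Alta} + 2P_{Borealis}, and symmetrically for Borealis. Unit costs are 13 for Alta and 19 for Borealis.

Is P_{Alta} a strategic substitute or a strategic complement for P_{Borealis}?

strategic complements

Alta's profit: π = (P_{Alta} − 13)(326 − 3P_{Alta} + 2P_{Borealis}).
∂π/∂P_{Alta} = 365 − 6P_{Alta} + 2P_{Borealis} = 0 ⇒ P_{Alta} = 365/6 + (1/3)P_{Borealis}.
The best-response slope dP_{Alta}/dP_{Borealis} = 1/3 > 0: the reaction function is upward-sloping, so the choices are strategic complements.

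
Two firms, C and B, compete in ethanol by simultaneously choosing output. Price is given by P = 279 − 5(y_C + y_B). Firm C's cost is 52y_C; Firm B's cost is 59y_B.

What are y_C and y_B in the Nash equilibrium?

15.6, 14.2

Firm C's profit: π = y_C(279 − 5(y_C + y_B)) − 52y_C.
∂π/∂y_C = 227 − 10y_C − 5y_B = 0, so y_C = 22.7 − 0.5y_B.
By the same steps for B: y_B = 22 − 0.5y_C.
Substituting the second reaction function into the first: y_C = 22.7 − 0.5(22 − 0.5y_C), which gives 0.75y_C = 11.7 ⇒ y_C = 15.6.
Then y_B = 22 − 0.5·15.6 = 14.2.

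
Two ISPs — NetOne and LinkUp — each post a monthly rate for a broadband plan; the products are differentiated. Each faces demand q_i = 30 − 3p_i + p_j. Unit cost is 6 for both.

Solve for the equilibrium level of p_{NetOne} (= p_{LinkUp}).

9.6

NetOne's profit: π = (p_{NetOne} − 6)(30 − 3p_{NetOne} + p_{LinkUp}).
∂π/∂p_{NetOne} = 48 − 6p_{NetOne} + p_{LinkUp} = 0 ⇒ p_{NetOne} = 8 + (1/6)p_{LinkUp}.
By symmetry p_{LinkUp} = p_{NetOne}; substituting into the reaction function, (5/6)p_{NetOne} = 8 and p_{NetOne} = 9.6.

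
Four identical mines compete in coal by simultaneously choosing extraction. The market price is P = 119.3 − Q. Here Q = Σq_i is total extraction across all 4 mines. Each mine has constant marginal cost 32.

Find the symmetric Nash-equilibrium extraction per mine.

17.46

A representative mine's profit is π_i = q_i(119.3 − Q) − 32q_i, with Q = q_i + Σ_{j≠i} q_j.
First-order condition: 87.3 − 2q_i − Σ_{j≠i} q_j = 0.
Imposing symmetry (q_j = q for all j) turns Σ_{j≠i} q_j into 3q, so 87.3 = 5q and q = 17.46.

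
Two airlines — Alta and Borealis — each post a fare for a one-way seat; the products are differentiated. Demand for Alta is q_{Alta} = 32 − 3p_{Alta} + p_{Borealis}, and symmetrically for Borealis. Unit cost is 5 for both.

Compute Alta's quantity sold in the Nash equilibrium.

Alta's profit: π = (p_{Alta} − 5)(32 − 3p_{Alta} + p_{Borealis}).
∂π/∂p_{Alta} = 47 − 6p_{Alta} + p_{Borealis} = 0 ⇒ p_{Alta} = 47/6 + (1/6)p_{Borealis}.
Setting p_{Alta} = p_{Borealis} in the reaction function: p_{Alta} = 47/6 + (1/6)p_{Alta}, so p_{Alta} = (47/6) / (5/6) = 9.4.
q_{Alta} = 32 − 3·9.4 + 9.4 = 13.2.

13.2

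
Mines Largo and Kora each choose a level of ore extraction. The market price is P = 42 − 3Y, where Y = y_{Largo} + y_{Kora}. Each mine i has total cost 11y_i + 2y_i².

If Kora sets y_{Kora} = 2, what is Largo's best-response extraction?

Mine Largo's profit: π = y_{Largo}(42 − 3(y_{Largo} + y_{Kora})) − 11y_{Largo} − 2y_{Largo}².
∂π/∂y_{Largo} = 31 − 10y_{Largo} − 3y_{Kora} = 0, so y_{Largo} = 3.1 − 0.3y_{Kora}.
At y_{Kora} = 2: y_{Largo} = 3.1 − 0.3·2 = 2.5.

2.5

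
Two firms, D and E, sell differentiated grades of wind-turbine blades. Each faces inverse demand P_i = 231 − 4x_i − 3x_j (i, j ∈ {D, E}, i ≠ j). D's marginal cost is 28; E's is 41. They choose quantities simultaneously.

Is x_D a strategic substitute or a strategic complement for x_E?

strategic substitutes

Firm D's profit: π = x_D(231 − 4x_D − 3x_E) − 28x_D.
∂π/∂x_D = 203 − 8x_D − 3x_E = 0 ⇒ x_D = 25.375 − 0.375x_E.
The best-response slope dx_D/dx_E = −0.375 < 0: the reaction function is downward-sloping, so the choices are strategic substitutes.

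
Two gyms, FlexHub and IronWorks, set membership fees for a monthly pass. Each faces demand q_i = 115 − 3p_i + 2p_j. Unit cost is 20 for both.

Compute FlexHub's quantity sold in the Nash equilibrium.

71.25

FlexHub's profit: π = (p_{FlexHub} − 20)(115 − 3p_{FlexHub} + 2p_{IronWorks}).
∂π/∂p_{FlexHub} = 175 − 6p_{FlexHub} + 2p_{IronWorks} = 0 ⇒ p_{FlexHub} = 175/6 + (1/3)p_{IronWorks}.
Setting p_{FlexHub} = p_{IronWorks} in the reaction function: p_{FlexHub} = 175/6 + (1/3)p_{FlexHub}, so p_{FlexHub} = (175/6) / (2/3) = 43.75.
q_{FlexHub} = 115 − 3·43.75 + 2·43.75 = 71.25.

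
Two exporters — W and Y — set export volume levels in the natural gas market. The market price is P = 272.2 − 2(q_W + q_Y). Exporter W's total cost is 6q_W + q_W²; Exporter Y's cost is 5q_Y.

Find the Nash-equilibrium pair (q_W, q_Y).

26.52, 53.54

Exporter W's profit: π = q_W(272.2 − 2(q_W + q_Y)) − 6q_W − q_W².
∂π/∂q_W = 266.2 − 6q_W − 2q_Y = 0, so q_W = 1331/30 − (1/3)q_Y.
For Y: ∂π/∂q_Y = 267.2 − 4q_Y − 2q_W = 0 ⇒ q_Y = 66.8 − 0.5q_W.
Substituting the second reaction function into the first: q_W = 1331/30 − (1/3)(66.8 − 0.5q_W), which gives (5/6)q_W = 22.1 ⇒ q_W = 26.52.
Then q_Y = 66.8 − 0.5·26.52 = 53.54.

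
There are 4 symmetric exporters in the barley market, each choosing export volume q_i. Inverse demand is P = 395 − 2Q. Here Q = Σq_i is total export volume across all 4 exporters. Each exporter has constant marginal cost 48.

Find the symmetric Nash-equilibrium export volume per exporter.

34.7

A representative exporter's profit is π_i = q_i(395 − 2Q) − 48q_i, with Q = q_i + Σ_{j≠i} q_j.
First-order condition: 347 − 4q_i − 2Σ_{j≠i} q_j = 0.
In a symmetric equilibrium every exporter chooses the same q, so Σ_{j≠i} q_j = 3q. The condition becomes 347 − 10q = 0, giving q = 347/10 = 34.7.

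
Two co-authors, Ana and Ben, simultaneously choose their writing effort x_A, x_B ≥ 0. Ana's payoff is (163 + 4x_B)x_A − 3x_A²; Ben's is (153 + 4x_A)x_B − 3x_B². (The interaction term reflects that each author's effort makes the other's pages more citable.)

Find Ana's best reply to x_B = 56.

Expanding Ana's payoff: 163x_A + 4x_Bx_A − 3x_A².
∂π/∂x_A = 163 + 4x_B − 6x_A = 0, so x_A = 163/6 + (2/3)x_B.
At x_B = 56: x_A = 163/6 + (2/3)·56 = 64.5.

64.5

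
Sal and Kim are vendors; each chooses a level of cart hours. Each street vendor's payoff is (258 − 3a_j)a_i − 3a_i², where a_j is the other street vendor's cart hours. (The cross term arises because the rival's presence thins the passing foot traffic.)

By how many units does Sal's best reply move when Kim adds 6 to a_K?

Sal's payoff is (258 − 3a_K)a_S − 3a_S².
∂π/∂a_S = 258 − 3a_K − 6a_S = 0, so a_S = 43 − 0.5a_K.
The reaction-function slope is −0.5, so a 6-unit rise in a_K moves a_S by −0.5 × 6 = −3. Sal's best response falls — the actions are strategic substitutes.

-3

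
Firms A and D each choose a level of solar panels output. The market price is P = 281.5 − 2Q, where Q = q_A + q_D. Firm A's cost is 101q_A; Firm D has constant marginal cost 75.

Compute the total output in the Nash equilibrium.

Firm A's profit: π = q_A(281.5 − 2(q_A + q_D)) − 101q_A.
∂π/∂q_A = 180.5 − 4q_A − 2q_D = 0, so q_A = 45.125 − 0.5q_D.
By the same steps for D: q_D = 51.625 − 0.5q_A.
Plugging q_D into A's best response: q_A = 45.125 − 0.5(51.625 − 0.5q_A) ⇒ 0.75q_A = 19.3125, so q_A = 25.75.
Then q_D = 51.625 − 0.5·25.75 = 38.75.
Total output: 25.75 + 38.75 = 64.5.

64.5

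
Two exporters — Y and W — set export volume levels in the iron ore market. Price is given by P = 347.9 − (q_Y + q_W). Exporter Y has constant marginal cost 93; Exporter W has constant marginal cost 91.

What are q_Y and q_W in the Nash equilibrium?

Exporter Y's profit: π = q_Y(347.9 − (q_Y + q_W)) − 93q_Y.
∂π/∂q_Y = 254.9 − 2q_Y − q_W = 0, so q_Y = 127.45 − 0.5q_W.
By the same steps for W: q_W = 128.45 − 0.5q_Y.
Substituting the second reaction function into the first: q_Y = 127.45 − 0.5(128.45 − 0.5q_Y), which gives 0.75q_Y = 63.225 ⇒ q_Y = 84.3.
Then q_W = 128.45 − 0.5·84.3 = 86.3.

84.3, 86.3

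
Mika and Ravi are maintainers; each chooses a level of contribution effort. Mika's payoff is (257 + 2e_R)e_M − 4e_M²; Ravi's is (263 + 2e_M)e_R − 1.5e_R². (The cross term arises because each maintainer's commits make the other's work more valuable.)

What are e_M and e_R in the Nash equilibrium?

Expanding Mika's payoff: 257e_M + 2e_Re_M − 4e_M².
∂π/∂e_M = 257 + 2e_R − 8e_M = 0, so e_M = 32.125 + 0.25e_R.
Likewise for Ravi: e_R = 263/3 + (2/3)e_M.
Solving the two reaction functions simultaneously: (1 − (0.25)(2/3))e_M = 32.125 + 0.25·(263/3), so (5/6)e_M = 1297/24 and e_M = 64.85.
Then e_R = 263/3 + (2/3)·64.85 = 130.9.

64.85, 130.9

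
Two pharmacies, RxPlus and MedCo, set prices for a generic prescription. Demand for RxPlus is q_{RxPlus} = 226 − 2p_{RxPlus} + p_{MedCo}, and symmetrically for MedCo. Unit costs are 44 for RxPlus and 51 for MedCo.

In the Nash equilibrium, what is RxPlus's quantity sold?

RxPlus's profit: π = (p_{RxPlus} − 44)(226 − 2p_{RxPlus} + p_{MedCo}).
∂π/∂p_{RxPlus} = 314 − 4p_{RxPlus} + p_{MedCo} = 0 ⇒ p_{RxPlus} = 78.5 + 0.25p_{MedCo}.
Similarly p_{MedCo} = 82 + 0.25p_{RxPlus}.
Substituting the second reaction function into the first: p_{RxPlus} = 78.5 + 0.25(82 + 0.25p_{RxPlus}), which gives 0.9375p_{RxPlus} = 99 ⇒ p_{RxPlus} = 105.6.
Then p_{MedCo} = 82 + 0.25·105.6 = 108.4.
q_{RxPlus} = 226 − 2·105.6 + 108.4 = 123.2.

123.2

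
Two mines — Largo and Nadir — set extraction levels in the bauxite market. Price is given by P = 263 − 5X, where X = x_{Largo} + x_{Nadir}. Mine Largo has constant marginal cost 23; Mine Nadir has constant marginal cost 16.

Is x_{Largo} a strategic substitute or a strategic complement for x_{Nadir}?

Mine Largo's profit: π = x_{Largo}(263 − 5(x_{Largo} + x_{Nadir})) − 23x_{Largo}.
∂π/∂x_{Largo} = 240 − 10x_{Largo} − 5x_{Nadir} = 0, so x_{Largo} = 24 − 0.5x_{Nadir}.
The best-response slope dx_{Largo}/dx_{Nadir} = −0.5 < 0: the reaction function is downward-sloping, so the choices are strategic substitutes.

strategic substitutes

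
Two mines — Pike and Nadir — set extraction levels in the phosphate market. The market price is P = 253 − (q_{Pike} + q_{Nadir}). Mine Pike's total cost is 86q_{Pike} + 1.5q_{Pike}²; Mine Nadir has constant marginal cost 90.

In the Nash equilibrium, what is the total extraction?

Mine Pike's profit: π = q_{Pike}(253 − (q_{Pike} + q_{Nadir})) − 86q_{Pike} − 1.5q_{Pike}².
∂π/∂q_{Pike} = 167 − 5q_{Pike} − q_{Nadir} = 0, so q_{Pike} = 33.4 − 0.2q_{Nadir}.
For Nadir: ∂π/∂q_{Nadir} = 163 − 2q_{Nadir} − q_{Pike} = 0 ⇒ q_{Nadir} = 81.5 − 0.5q_{Pike}.
Substituting the second reaction function into the first: q_{Pike} = 33.4 − 0.2(81.5 − 0.5q_{Pike}), which gives 0.9q_{Pike} = 17.1 ⇒ q_{Pike} = 19.
Then q_{Nadir} = 81.5 − 0.5·19 = 72.
Total extraction: 19 + 72 = 91.

91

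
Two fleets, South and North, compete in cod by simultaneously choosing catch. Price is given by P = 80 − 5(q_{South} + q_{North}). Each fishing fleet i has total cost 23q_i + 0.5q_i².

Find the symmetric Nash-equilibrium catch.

Fishing fleet South's profit: π = q_{South}(80 − 5(q_{South} + q_{North})) − 23q_{South} − 0.5q_{South}².
∂π/∂q_{South} = 57 − 11q_{South} − 5q_{North} = 0, so q_{South} = 57/11 − (5/11)q_{North}.
Setting q_{South} = q_{North} in the reaction function: q_{South} = 57/11 − (5/11)q_{South}, so q_{South} = (57/11) / (16/11) = 3.5625.

3.5625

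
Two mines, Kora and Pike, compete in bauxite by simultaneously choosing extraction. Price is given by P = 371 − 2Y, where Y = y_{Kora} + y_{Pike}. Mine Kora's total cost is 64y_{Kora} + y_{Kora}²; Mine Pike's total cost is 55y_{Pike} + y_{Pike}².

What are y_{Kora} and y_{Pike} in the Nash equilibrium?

Mine Kora's profit: π = y_{Kora}(371 − 2(y_{Kora} + y_{Pike})) − 64y_{Kora} − y_{Kora}².
∂π/∂y_{Kora} = 307 − 6y_{Kora} − 2y_{Pike} = 0, so y_{Kora} = 307/6 − (1/3)y_{Pike}.
By the same steps for Pike: y_{Pike} = 158/3 − (1/3)y_{Kora}.
Plugging y_{Pike} into Kora's best response: y_{Kora} = 307/6 − (1/3)(158/3 − (1/3)y_{Kora}) ⇒ (8/9)y_{Kora} = 605/18, so y_{Kora} = 37.8125.
Then y_{Pike} = 158/3 − (1/3)·37.8125 = 40.0625.

37.8125, 40.0625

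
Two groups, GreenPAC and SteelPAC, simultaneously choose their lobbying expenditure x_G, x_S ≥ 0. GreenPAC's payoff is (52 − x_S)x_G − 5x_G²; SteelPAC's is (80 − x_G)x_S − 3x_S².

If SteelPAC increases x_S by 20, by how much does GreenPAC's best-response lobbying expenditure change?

-2

Expanding GreenPAC's payoff: 52x_G − x_Sx_G − 5x_G².
∂π/∂x_G = 52 − x_S − 10x_G = 0, so x_G = 5.2 − 0.1x_S.
The reaction-function slope is −0.1, so a 20-unit rise in x_S moves x_G by −0.1 × 20 = −2. GreenPAC's best response falls — the actions are strategic substitutes.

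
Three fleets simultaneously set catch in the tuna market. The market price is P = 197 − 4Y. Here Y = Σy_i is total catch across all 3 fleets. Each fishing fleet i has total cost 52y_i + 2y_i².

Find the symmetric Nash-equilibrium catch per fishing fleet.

A representative fishing fleet's profit is π_i = y_i(197 − 4Y) − 52y_i − 2y_i², with Y = y_i + Σ_{j≠i} y_j.
First-order condition: 145 − 12y_i − 4Σ_{j≠i} y_j = 0.
With identical fishing fleets, set every y_j = y: then 145 − 12y − 8y = 0, i.e. y = 145/20 = 7.25.

7.25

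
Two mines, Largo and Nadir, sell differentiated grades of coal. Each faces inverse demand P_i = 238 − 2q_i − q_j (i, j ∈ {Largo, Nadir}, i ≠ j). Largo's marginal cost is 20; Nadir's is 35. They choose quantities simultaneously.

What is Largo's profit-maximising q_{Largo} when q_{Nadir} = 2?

54

Mine Largo's profit: π = q_{Largo}(238 − 2q_{Largo} − q_{Nadir}) − 20q_{Largo}.
∂π/∂q_{Largo} = 218 − 4q_{Largo} − q_{Nadir} = 0 ⇒ q_{Largo} = 54.5 − 0.25q_{Nadir}.
At q_{Nadir} = 2: q_{Largo} = 54.5 − 0.25·2 = 54.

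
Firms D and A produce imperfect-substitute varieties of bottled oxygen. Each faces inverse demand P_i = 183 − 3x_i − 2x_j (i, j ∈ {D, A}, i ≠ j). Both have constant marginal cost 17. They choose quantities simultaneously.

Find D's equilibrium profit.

1291.6875

Firm D's profit: π = x_D(183 − 3x_D − 2x_A) − 17x_D.
∂π/∂x_D = 166 − 6x_D − 2x_A = 0 ⇒ x_D = 83/3 − (1/3)x_A.
The game is symmetric, so in equilibrium x_A = x_D: the reaction function gives (4/3)x_D = 83/3, hence x_D = 20.75.
P_D = 183 − 3·20.75 − 2·20.75 = 79.25.
Profit = (79.25 − 17)·20.75 = 1291.6875.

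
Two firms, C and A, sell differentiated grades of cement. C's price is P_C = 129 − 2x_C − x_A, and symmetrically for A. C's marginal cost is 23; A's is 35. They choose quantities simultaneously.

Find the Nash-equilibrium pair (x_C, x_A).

Firm C's profit: π = x_C(129 − 2x_C − x_A) − 23x_C.
∂π/∂x_C = 106 − 4x_C − x_A = 0 ⇒ x_C = 26.5 − 0.25x_A.
Similarly x_A = 23.5 − 0.25x_C.
Solving the two reaction functions simultaneously: (1 − (−0.25)(−0.25))x_C = 26.5 − 0.25·23.5, so 0.9375x_C = 20.625 and x_C = 22.
Then x_A = 23.5 − 0.25·22 = 18.

22, 18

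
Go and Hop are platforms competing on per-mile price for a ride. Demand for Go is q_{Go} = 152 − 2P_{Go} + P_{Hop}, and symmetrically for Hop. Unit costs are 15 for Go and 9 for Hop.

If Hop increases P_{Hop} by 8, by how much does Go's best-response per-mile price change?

2

Go's profit: π = (P_{Go} − 15)(152 − 2P_{Go} + P_{Hop}).
∂π/∂P_{Go} = 182 − 4P_{Go} + P_{Hop} = 0 ⇒ P_{Go} = 45.5 + 0.25P_{Hop}.
The reaction-function slope is 0.25, so an 8-unit rise in P_{Hop} moves P_{Go} by 0.25 × 8 = 2. Go's best response rises — the actions are strategic complements.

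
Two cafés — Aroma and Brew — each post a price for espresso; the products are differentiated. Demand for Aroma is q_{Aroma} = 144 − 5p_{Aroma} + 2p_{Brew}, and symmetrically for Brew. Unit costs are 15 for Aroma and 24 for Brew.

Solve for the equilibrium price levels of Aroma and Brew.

Aroma's profit: π = (p_{Aroma} − 15)(144 − 5p_{Aroma} + 2p_{Brew}).
∂π/∂p_{Aroma} = 219 − 10p_{Aroma} + 2p_{Brew} = 0 ⇒ p_{Aroma} = 21.9 + 0.2p_{Brew}.
Similarly p_{Brew} = 26.4 + 0.2p_{Aroma}.
Substituting the second reaction function into the first: p_{Aroma} = 21.9 + 0.2(26.4 + 0.2p_{Aroma}), which gives 0.96p_{Aroma} = 27.18 ⇒ p_{Aroma} = 28.3125.
Then p_{Brew} = 26.4 + 0.2·28.3125 = 32.0625.

28.3125, 32.0625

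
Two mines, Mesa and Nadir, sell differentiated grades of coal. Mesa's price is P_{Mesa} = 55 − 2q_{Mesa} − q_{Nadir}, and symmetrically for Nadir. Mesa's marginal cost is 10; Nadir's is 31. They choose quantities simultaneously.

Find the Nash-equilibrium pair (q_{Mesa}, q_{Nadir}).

10.4, 3.4

Mine Mesa's profit: π = q_{Mesa}(55 − 2q_{Mesa} − q_{Nadir}) − 10q_{Mesa}.
∂π/∂q_{Mesa} = 45 − 4q_{Mesa} − q_{Nadir} = 0 ⇒ q_{Mesa} = 11.25 − 0.25q_{Nadir}.
Similarly q_{Nadir} = 6 − 0.25q_{Mesa}.
Substituting the second reaction function into the first: q_{Mesa} = 11.25 − 0.25(6 − 0.25q_{Mesa}), which gives 0.9375q_{Mesa} = 9.75 ⇒ q_{Mesa} = 10.4.
Then q_{Nadir} = 6 − 0.25·10.4 = 3.4.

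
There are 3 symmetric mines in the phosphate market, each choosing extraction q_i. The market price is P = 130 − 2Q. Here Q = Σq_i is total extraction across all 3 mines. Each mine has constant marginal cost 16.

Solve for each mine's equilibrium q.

A representative mine's profit is π_i = q_i(130 − 2Q) − 16q_i, with Q = q_i + Σ_{j≠i} q_j.
First-order condition: 114 − 4q_i − 2Σ_{j≠i} q_j = 0.
Imposing symmetry (q_j = q for all j) turns Σ_{j≠i} q_j into 2q, so 114 = 8q and q = 14.25.

14.25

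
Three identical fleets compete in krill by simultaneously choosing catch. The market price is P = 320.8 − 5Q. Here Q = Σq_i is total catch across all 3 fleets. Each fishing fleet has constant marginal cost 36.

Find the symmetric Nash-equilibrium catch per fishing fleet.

14.24

A representative fishing fleet's profit is π_i = q_i(320.8 − 5Q) − 36q_i, with Q = q_i + Σ_{j≠i} q_j.
First-order condition: 284.8 − 10q_i − 5Σ_{j≠i} q_j = 0.
With identical fishing fleets, set every q_j = q: then 284.8 − 10q − 10q = 0, i.e. q = 284.8/20 = 14.24.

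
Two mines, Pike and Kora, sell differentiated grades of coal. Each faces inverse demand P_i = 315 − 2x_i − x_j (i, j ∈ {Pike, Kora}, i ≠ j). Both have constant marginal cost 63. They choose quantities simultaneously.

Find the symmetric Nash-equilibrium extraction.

Mine Pike's profit: π = x_{Pike}(315 − 2x_{Pike} − x_{Kora}) − 63x_{Pike}.
∂π/∂x_{Pike} = 252 − 4x_{Pike} − x_{Kora} = 0 ⇒ x_{Pike} = 63 − 0.25x_{Kora}.
The game is symmetric, so in equilibrium x_{Kora} = x_{Pike}: the reaction function gives 1.25x_{Pike} = 63, hence x_{Pike} = 50.4.

50.4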